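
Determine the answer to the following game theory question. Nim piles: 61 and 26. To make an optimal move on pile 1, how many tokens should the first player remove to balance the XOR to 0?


Piles: 61 and 26
Current XOR: 61 XOR 26 = 39 (non-zero, so this is an N-position).
To make the XOR zero, we need to find a move that balances the piles.
For pile 1 (size 61): target = 61 XOR 39 = 26
We reduce pile 1 from 61 to 26.
Tokens removed: 61 - 26 = 35
Verification: 26 XOR 26 = 0

35


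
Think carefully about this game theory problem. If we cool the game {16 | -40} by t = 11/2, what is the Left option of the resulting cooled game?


Original game: {16 | -40} (a switch {a | b} with a > b).
Cooling by t (for t below the temperature (a - b)/2 = 28) taxes each move by t: {a | b} cooled by t is {a - t | b + t}.
Cooling amount: t = 11/2
Cooled Left option: 16 - 11/2 = 21/2
Cooled Right option: -40 + 11/2 = -69/2
Cooled game: {21/2 | -69/2}
Left option = 21/2

21/2


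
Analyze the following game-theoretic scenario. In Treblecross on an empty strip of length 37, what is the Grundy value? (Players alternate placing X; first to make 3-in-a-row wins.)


Treblecross: place X on empty cells; 3-in-a-row wins.
Playing within two cells of an existing X lets the opponent win at once, so sensible play treats the cells i-2..i+2 around each X as dead. The player left with no safe cell loses, so this is a normal-play take-away game on strips of safe cells.
Placing X at cell i (0-indexed) of a strip of k safe cells leaves independent strips of sizes max(0, i-2) and max(0, k-i-3). Hence G(k) = mex{ G(max(0,i-2)) XOR G(max(0,k-i-3)) : 0 <= i < k }, with G(0) = 0.
G(1): splits (0,0):0^0=0 -> mex({0}) = 1
G(2): splits (0,0):0^0=0 -> mex({0}) = 1
G(3): splits (0,0):0^0=0 -> mex({0}) = 1
G(4): splits (0,1):0^1=1 (0,0):0^0=0 -> mex({0, 1}) = 2
G(5): splits (0,2):0^1=1 (0,1):0^1=1 (0,0):0^0=0 -> mex({0, 1}) = 2
G(6) = mex({1}) = 0
G(7) = mex({0, 1, 2}) = 3
G(8) = mex({0, 1, 2}) = 3
G(9) = mex({0, 2}) = 1
G(10) = mex({0, 2, 3}) = 1
G(11) = mex({0, 3}) = 1
G(12) = mex({1, 3}) = 0
G(13) = mex({0, 1, 2, 3}) = 4
G(14) = mex({0, 1, 2}) = 3
G(15) = mex({0, 1, 2}) = 3
G(16) = mex({0, 1, 2, 4}) = 3
G(17) = mex({0, 1, 3, 4}) = 2
G(18) = mex({0, 1, 3, 4}) = 2
G(19) = mex({0, 1, 3, 5}) = 2
G(20) = mex({0, 1, 2, 3, 5}) = 4
G(21) = mex({0, 1, 2, 3, 5}) = 4
G(22) = mex({1, 2, 6}) = 0
G(23) = mex({0, 1, 2, 3, 4, 6}) = 5
G(24) = mex({0, 1, 2, 3, 4}) = 5
G(25) = mex({0, 1, 3, 4, 7}) = 2
G(26) = mex({0, 1, 3, 4, 5, 7}) = 2
G(27) = mex({0, 1, 3, 5}) = 2
G(28) = mex({0, 1, 2, 5}) = 3
G(29) = mex({0, 1, 2, 4, 5, 6}) = 3
G(30) = mex({1, 2, 4, 6}) = 0
G(31) = mex({0, 1, 2, 3, 4, 6}) = 5
G(32) = mex({1, 2, 3, 4, 7}) = 0
G(33) = mex({0, 3, 7}) = 1
G(34) = mex({0, 2, 3, 5, 7}) = 1
G(35) = mex({0, 2, 3, 5, 6}) = 1
G(36) = mex({0, 1, 2, 5, 6}) = 3
G(37) = mex({0, 1, 2, 4, 5, 6}) = 3
Therefore G(37) = 3.

3


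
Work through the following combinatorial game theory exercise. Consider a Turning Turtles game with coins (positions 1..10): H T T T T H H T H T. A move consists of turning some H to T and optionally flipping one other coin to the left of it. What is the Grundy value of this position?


Coins: H T T T T H H T H T
Key fact: a single head at position k behaves exactly like a Nim heap of size k (turning it to T and optionally flipping a coin at j < k corresponds to moving the heap from k to j, or to 0), and heads combine as a disjunctive sum (two heads at the same place would cancel, matching j XOR j = 0). So the Nim-value is the XOR of the 1-indexed positions of the heads.
Face-up positions (1-indexed): [1, 6, 7, 9]
XOR 0 with 1: 0 XOR 1 = 1
XOR 1 with 6: 1 XOR 6 = 7
XOR 7 with 7: 7 XOR 7 = 0
XOR 0 with 9: 0 XOR 9 = 9
Nim-value = 9

9


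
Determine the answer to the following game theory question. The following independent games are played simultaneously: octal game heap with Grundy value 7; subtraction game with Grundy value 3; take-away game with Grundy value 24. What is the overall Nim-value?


By the Sprague-Grundy theorem, the Grundy value of a sum of games is the XOR of individual Grundy values.
octal game heap: Grundy value = 7. Running XOR: 0 XOR 7 = 7
subtraction game: Grundy value = 3. Running XOR: 7 XOR 3 = 4
take-away game: Grundy value = 24. Running XOR: 4 XOR 24 = 28
The combined Grundy value is 28.

28


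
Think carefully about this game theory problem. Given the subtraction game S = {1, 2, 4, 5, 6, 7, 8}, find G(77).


The subtraction set is S = {1, 2, 4, 5, 6, 7, 8}.
G(k) = mex{ G(k - s) : s in S, s <= k }. We compute iteratively: G(0) = 0.
G(1) = mex({0}) = 1
G(2) = mex({0, 1}) = 2
G(3) = mex({1, 2}) = 0
G(4) = mex({0, 2}) = 1
G(5) = mex({0, 1}) = 2
G(6) = mex({0, 1, 2}) = 3
G(7) = mex({0, 1, 2, 3}) = 4
G(8) = mex({0, 1, 2, 3, 4}) = 5
G(9) = mex({0, 1, 2, 4, 5}) = 3
G(10) = mex({0, 1, 2, 3, 5}) = 4
G(11) = mex({0, 1, 2, 3, 4}) = 5
G(12) = mex({1, 2, 3, 4, 5}) = 0
G(13) = mex({0, 2, 3, 4, 5}) = 1
G(14) = mex({0, 1, 3, 4, 5}) = 2
G(15) = mex({1, 2, 3, 4, 5}) = 0
G(16) = mex({0, 2, 3, 4, 5}) = 1
G(17) = mex({0, 1, 3, 4, 5}) = 2
G(18) = mex({0, 1, 2, 4, 5}) = 3
G(19) = mex({0, 1, 2, 3, 5}) = 4
Observe that G(12)..G(19) = 0, 1, 2, 0, 1, 2, 3, 4 repeats G(0)..G(7) = 0, 1, 2, 0, 1, 2, 3, 4.
For k >= max(S) = 8, G(k) is determined by the previous 8 values G(k-8)..G(k-1); a window of 8 consecutive values has recurred shifted by 12, so by induction G(k + 12) = G(k) for all k >= 0: the sequence is periodic from the start with period 12.
One period: G(0..11) = 0, 1, 2, 0, 1, 2, 3, 4, 5, 3, 4, 5.
77 mod 12 = 5, so G(77) = G(5) = 2.

2


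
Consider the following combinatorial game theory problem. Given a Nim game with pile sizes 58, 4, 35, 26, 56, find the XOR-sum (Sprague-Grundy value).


We need the XOR (exclusive or) of all pile sizes.
After XOR-ing pile 1 (size 58): 0 XOR 58 = 58
After XOR-ing pile 2 (size 4): 58 XOR 4 = 62
After XOR-ing pile 3 (size 35): 62 XOR 35 = 29
After XOR-ing pile 4 (size 26): 29 XOR 26 = 7
After XOR-ing pile 5 (size 56): 7 XOR 56 = 63
The Nim-value of this position is 63.

63


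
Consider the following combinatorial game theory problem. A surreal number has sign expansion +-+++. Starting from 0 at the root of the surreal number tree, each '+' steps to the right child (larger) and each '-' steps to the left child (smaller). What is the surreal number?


Sign expansion: +-+++
Rule: track bounds (lo, hi), initially (-inf, +inf). On '+', the current value becomes lo and we move to the simplest number in (value, hi): value + 1 if hi = +inf, otherwise the midpoint (value + hi)/2. On '-', the current value becomes hi and we move to value - 1 if lo = -inf, otherwise the midpoint (lo + value)/2.
Start at 0.
Step 1: sign = +, move right. Bounds: (0, +inf). Value = 1
Step 2: sign = -, move left. Bounds: (0, 1). Value = 1/2
Step 3: sign = +, move right. Bounds: (1/2, 1). Value = 3/4
Step 4: sign = +, move right. Bounds: (3/4, 1). Value = 7/8
Step 5: sign = +, move right. Bounds: (7/8, 1). Value = 15/16
The surreal number with sign expansion +-+++ is 15/16.

15/16


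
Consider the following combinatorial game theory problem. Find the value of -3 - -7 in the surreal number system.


x = -3, y = -7
x - y = -3 - -7 = 4

4


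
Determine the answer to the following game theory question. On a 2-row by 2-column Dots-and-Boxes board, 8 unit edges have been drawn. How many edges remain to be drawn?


Grid: 2 x 2 boxes, i.e. 3 rows and 3 columns of dots.
Horizontal edges: (rows + 1) * cols = 3 * 2 = 6
Vertical edges: rows * (cols + 1) = 2 * 3 = 6
Total edges: 6 + 6 = 12
Edges drawn: 8
Remaining: 12 - 8 = 4

4


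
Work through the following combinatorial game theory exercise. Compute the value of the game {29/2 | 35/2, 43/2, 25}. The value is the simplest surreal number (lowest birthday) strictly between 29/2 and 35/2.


Left options: {29/2}, max = 29/2
Right options: {35/2, 43/2, 25}, min = 35/2
All options are numbers and max(Left) < min(Right), so by the simplicity theorem the value is the simplest (earliest-born) number strictly between 29/2 and 35/2.
Integers 15 through 17 all lie strictly between 29/2 and 35/2.
Among integers, the simplest (lowest birthday = smallest |n|; 0 is born on day 0, +-n on day n) is 15.
No non-integer in the interval can be simpler: if x is a non-integer in the interval, then floor(x) or ceil(x) also lies in the interval (the interval contains an integer), and both are proper prefixes of x's sign expansion, i.e. born earlier. So the game value is 15.
Game value = 15

15


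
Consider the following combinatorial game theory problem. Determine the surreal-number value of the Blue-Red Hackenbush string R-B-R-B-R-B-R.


Edges (from ground): R-B-R-B-R-B-R
By Berlekamp's sign-expansion rule, a Blue-Red Hackenbush stalk has the value of the surreal number whose sign sequence is the edge sequence with B -> + and R -> -.
Sign sequence: -+-+-+-
Trace the sign expansion in the surreal number tree, starting from 0:
Edge 1: R (sign -) -> bounds (-inf, 0), value = -1
Edge 2: B (sign +) -> bounds (-1, 0), value = -1/2
Edge 3: R (sign -) -> bounds (-1, -1/2), value = -3/4
Edge 4: B (sign +) -> bounds (-3/4, -1/2), value = -5/8
Edge 5: R (sign -) -> bounds (-3/4, -5/8), value = -11/16
Edge 6: B (sign +) -> bounds (-11/16, -5/8), value = -21/32
Edge 7: R (sign -) -> bounds (-11/16, -21/32), value = -43/64
Game value = -43/64

-43/64


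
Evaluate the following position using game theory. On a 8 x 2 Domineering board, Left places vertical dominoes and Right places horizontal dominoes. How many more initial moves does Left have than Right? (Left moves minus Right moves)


Board is 8 x 2 (rows x cols).
Left (vertical) placements: (rows-1) * cols = 7 * 2 = 14
Right (horizontal) placements: rows * (cols-1) = 8 * 1 = 8
Advantage = Left - Right = 14 - 8 = 6

6


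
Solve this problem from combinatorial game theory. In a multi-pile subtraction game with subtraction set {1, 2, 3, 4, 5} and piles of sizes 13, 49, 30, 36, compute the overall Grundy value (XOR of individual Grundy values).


Subtraction set: {1, 2, 3, 4, 5}
For this subtraction set, G(n) = n mod 6 (period = max + 1 = 6).
Pile 1 (size 13): G(13) = 13 mod 6 = 1
Pile 2 (size 49): G(49) = 49 mod 6 = 1
Pile 3 (size 30): G(30) = 30 mod 6 = 0
Pile 4 (size 36): G(36) = 36 mod 6 = 0
Total Grundy value = XOR of all: 1 XOR 1 XOR 0 XOR 0 = 0

0


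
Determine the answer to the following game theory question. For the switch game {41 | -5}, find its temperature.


The game is {41 | -5}, a switch {a | b} with numbers a > b.
Cooling {a | b} by t gives {a - t | b + t}, which stops being hot when a - t = b + t, i.e. at t = (a - b)/2. So the temperature of a switch is (a - b)/2.
Temperature = (Left option - Right option) / 2
= (41 - (-5)) / 2
= 46 / 2
= 23

23


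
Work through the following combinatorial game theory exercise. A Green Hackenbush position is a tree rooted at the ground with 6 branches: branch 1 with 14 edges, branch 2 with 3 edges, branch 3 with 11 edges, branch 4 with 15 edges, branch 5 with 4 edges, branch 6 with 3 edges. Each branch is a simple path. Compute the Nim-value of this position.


The tree has 6 branches from the ground vertex.
In Green Hackenbush, the Nim-value of a simple path of length k is k.
Branch 1: length 14, Nim-value = 14
Branch 2: length 3, Nim-value = 3
Branch 3: length 11, Nim-value = 11
Branch 4: length 15, Nim-value = 15
Branch 5: length 4, Nim-value = 4
Branch 6: length 3, Nim-value = 3
Total Nim-value = XOR of all branch values:
0 XOR 14 = 14
14 XOR 3 = 13
13 XOR 11 = 6
6 XOR 15 = 9
9 XOR 4 = 13
13 XOR 3 = 14
Nim-value of the tree = 14

14


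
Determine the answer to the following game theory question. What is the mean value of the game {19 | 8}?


Game = {19 | 8}, a switch {a | b} with numbers a > b.
Its thermograph has left wall a - t and right wall b + t, which meet at t = (a - b)/2, where both equal (a + b)/2. So the mast (mean value) is at (a + b)/2.
Mean = (19 + (8))/2 = 27/2 = 27/2

27/2


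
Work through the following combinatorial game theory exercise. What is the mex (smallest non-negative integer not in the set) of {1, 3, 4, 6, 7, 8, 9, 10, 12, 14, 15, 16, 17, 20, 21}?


Set = {1, 3, 4, 6, 7, 8, 9, 10, 12, 14, 15, 16, 17, 20, 21}
0 is NOT in the set. This is the mex.
mex = 0

0


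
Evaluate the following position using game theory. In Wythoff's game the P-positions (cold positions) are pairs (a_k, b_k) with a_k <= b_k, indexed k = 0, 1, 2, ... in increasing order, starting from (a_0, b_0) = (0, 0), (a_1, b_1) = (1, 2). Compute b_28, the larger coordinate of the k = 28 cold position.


By Wythoff's theorem, a_k = floor(k * phi) and b_k = floor(k * phi^2) = a_k + k, where phi = (1 + sqrt(5))/2 is the golden ratio.
phi = (1 + sqrt(5))/2 = 1.618034
phi^2 = phi + 1 = 2.618034
k = 28
k * phi^2 = 28 * 2.618034 = 73.304952
b_28 = floor(k * phi^2) = 73 (check: a_28 + k = 45 + 28 = 73)

73


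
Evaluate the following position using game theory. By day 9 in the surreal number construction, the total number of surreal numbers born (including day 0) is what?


Day 0: {|} = 0 is born. Count = 1.
Day n: the number of surreal numbers born by day n is 2^(n+1) - 1.
By day 0: 2^1 - 1 = 1
By day 1: 2^2 - 1 = 3
By day 2: 2^3 - 1 = 7
By day 3: 2^4 - 1 = 15
By day 4: 2^5 - 1 = 31
By day 5: 2^6 - 1 = 63
By day 6: 2^7 - 1 = 127
By day 7: 2^8 - 1 = 255
By day 8: 2^9 - 1 = 511
By day 9: 2^10 - 1 = 1023
By day 9: 1023 surreal numbers.

1023


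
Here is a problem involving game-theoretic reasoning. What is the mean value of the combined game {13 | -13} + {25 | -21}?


G1 = {13 | -13}, G2 = {25 | -21}
Each is a switch {a | b} with numbers a > b; its mean value is (a + b)/2, and mean value is additive over game sums: m(G1 + G2) = m(G1) + m(G2).
Mean of G1 = (13 + (-13))/2 = 0/2 = 0
Mean of G2 = (25 + (-21))/2 = 4/2 = 2
Mean of G1 + G2 = 0 + 2 = 2

2


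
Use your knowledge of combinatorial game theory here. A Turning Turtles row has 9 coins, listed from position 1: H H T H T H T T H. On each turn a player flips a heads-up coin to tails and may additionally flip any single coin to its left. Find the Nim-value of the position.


Coins: H H T H T H T T H
Key fact: a single head at position k behaves exactly like a Nim heap of size k (turning it to T and optionally flipping a coin at j < k corresponds to moving the heap from k to j, or to 0), and heads combine as a disjunctive sum (two heads at the same place would cancel, matching j XOR j = 0). So the Nim-value is the XOR of the 1-indexed positions of the heads.
Face-up positions (1-indexed): [1, 2, 4, 6, 9]
XOR 0 with 1: 0 XOR 1 = 1
XOR 1 with 2: 1 XOR 2 = 3
XOR 3 with 4: 3 XOR 4 = 7
XOR 7 with 6: 7 XOR 6 = 1
XOR 1 with 9: 1 XOR 9 = 8
Nim-value = 8

8


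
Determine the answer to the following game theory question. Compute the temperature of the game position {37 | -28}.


The game is {37 | -28}, a switch {a | b} with numbers a > b.
Cooling {a | b} by t gives {a - t | b + t}, which stops being hot when a - t = b + t, i.e. at t = (a - b)/2. So the temperature of a switch is (a - b)/2.
Temperature = (Left option - Right option) / 2
= (37 - (-28)) / 2
= 65 / 2
= 65/2

65/2


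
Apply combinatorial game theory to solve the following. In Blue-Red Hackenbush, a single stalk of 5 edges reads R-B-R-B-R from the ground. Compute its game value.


Edges (from ground): R-B-R-B-R
By Berlekamp's sign-expansion rule, a Blue-Red Hackenbush stalk has the value of the surreal number whose sign sequence is the edge sequence with B -> + and R -> -.
Sign sequence: -+-+-
Trace the sign expansion in the surreal number tree, starting from 0:
Edge 1: R (sign -) -> bounds (-inf, 0), value = -1
Edge 2: B (sign +) -> bounds (-1, 0), value = -1/2
Edge 3: R (sign -) -> bounds (-1, -1/2), value = -3/4
Edge 4: B (sign +) -> bounds (-3/4, -1/2), value = -5/8
Edge 5: R (sign -) -> bounds (-3/4, -5/8), value = -11/16
Game value = -11/16

-11/16


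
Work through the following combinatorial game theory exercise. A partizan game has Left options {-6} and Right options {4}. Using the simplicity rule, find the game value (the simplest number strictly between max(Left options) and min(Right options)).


Left options: {-6}, max = -6
Right options: {4}, min = 4
All options are numbers and max(Left) < min(Right), so by the simplicity theorem the value is the simplest (earliest-born) number strictly between -6 and 4.
Integers -5 through 3 all lie strictly between -6 and 4.
Among integers, the simplest (lowest birthday = smallest |n|; 0 is born on day 0, +-n on day n) is 0.
No non-integer in the interval can be simpler: if x is a non-integer in the interval, then floor(x) or ceil(x) also lies in the interval (the interval contains an integer), and both are proper prefixes of x's sign expansion, i.e. born earlier. So the game value is 0.
Game value = 0

0


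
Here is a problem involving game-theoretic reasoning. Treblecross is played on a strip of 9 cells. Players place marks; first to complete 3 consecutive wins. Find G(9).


Treblecross: place X on empty cells; 3-in-a-row wins.
Playing within two cells of an existing X lets the opponent win at once, so sensible play treats the cells i-2..i+2 around each X as dead. The player left with no safe cell loses, so this is a normal-play take-away game on strips of safe cells.
Placing X at cell i (0-indexed) of a strip of k safe cells leaves independent strips of sizes max(0, i-2) and max(0, k-i-3). Hence G(k) = mex{ G(max(0,i-2)) XOR G(max(0,k-i-3)) : 0 <= i < k }, with G(0) = 0.
G(1): splits (0,0):0^0=0 -> mex({0}) = 1
G(2): splits (0,0):0^0=0 -> mex({0}) = 1
G(3): splits (0,0):0^0=0 -> mex({0}) = 1
G(4): splits (0,1):0^1=1 (0,0):0^0=0 -> mex({0, 1}) = 2
G(5): splits (0,2):0^1=1 (0,1):0^1=1 (0,0):0^0=0 -> mex({0, 1}) = 2
G(6) = mex({1}) = 0
G(7) = mex({0, 1, 2}) = 3
G(8) = mex({0, 1, 2}) = 3
G(9) = mex({0, 2}) = 1
Therefore G(9) = 1.

1


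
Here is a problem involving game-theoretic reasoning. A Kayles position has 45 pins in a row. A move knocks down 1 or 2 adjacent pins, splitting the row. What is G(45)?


Kayles: a move removes 1 or 2 adjacent pins from a contiguous row.
Removing pins from a row of k leaves two independent rows (a, b) with a + b = k - 1 (one pin) or a + b = k - 2 (two pins); an end removal gives a = 0.
By Sprague-Grundy, G(k) = mex{ G(a) XOR G(b) } over all these splits. G(0) = 0.
G(1): splits (0,0):0^0=0 -> mex({0}) = 1
G(2): splits (0,1):0^1=1 (0,0):0^0=0 -> mex({0, 1}) = 2
G(3): splits (0,2):0^2=2 (1,1):1^1=0 (0,1):0^1=1 -> mex({0, 1, 2}) = 3
G(4): splits (0,3):0^3=3 (1,2):1^2=3 (0,2):0^2=2 (1,1):1^1=0 -> mex({0, 2, 3}) = 1
G(5): splits (0,4):0^1=1 (1,3):1^3=2 (2,2):2^2=0 (0,3):0^3=3 (1,2):1^2=3 -> mex({0, 1, 2, 3}) = 4
G(6) = mex({0, 1, 2, 4}) = 3
G(7) = mex({0, 1, 3, 4, 5}) = 2
G(8) = mex({0, 2, 3, 5, 6}) = 1
G(9) = mex({0, 1, 2, 3, 6, 7}) = 4
G(10) = mex({0, 1, 3, 4, 5, 7}) = 2
G(11) = mex({0, 1, 2, 3, 4, 5}) = 6
G(12) = mex({0, 1, 2, 3, 5, 6, 7}) = 4
G(13) = mex({0, 2, 3, 4, 6, 7}) = 1
G(14) = mex({0, 1, 4, 5, 6, 7}) = 2
G(15) = mex({0, 1, 2, 3, 4, 5, 6}) = 7
G(16) = mex({0, 2, 3, 5, 6, 7}) = 1
G(17) = mex({0, 1, 2, 3, 5, 6, 7}) = 4
G(18) = mex({0, 1, 2, 4, 5, 6}) = 3
G(19) = mex({0, 1, 3, 4, 5, 7}) = 2
G(20) = mex({0, 2, 3, 4, 5, 6, 7}) = 1
G(21) = mex({0, 1, 2, 3, 5, 6, 7}) = 4
G(22) = mex({0, 1, 2, 3, 4, 5, 7}) = 6
G(23) = mex({0, 1, 2, 3, 4, 5, 6}) = 7
G(24) = mex({0, 1, 2, 3, 5, 6, 7}) = 4
G(25) = mex({0, 2, 3, 4, 6, 7}) = 1
G(26) = mex({0, 1, 3, 4, 5, 6, 7}) = 2
G(27) = mex({0, 1, 2, 3, 4, 5, 6, 7}) = 8
G(28) = mex({0, 1, 2, 3, 4, 6, 7, 8}) = 5
G(29) = mex({0, 1, 2, 3, 5, 6, 7, 8, 9}) = 4
G(30) = mex({0, 1, 2, 3, 4, 5, 6, 9, 10}) = 7
G(31) = mex({0, 1, 3, 4, 5, 7, 10, 11}) = 2
G(32) = mex({0, 2, 3, 4, 5, 6, 7, 9, 11}) = 1
G(33) = mex({0, 1, 2, 3, 4, 5, 6, 7, 9, 12}) = 8
G(34) = mex({0, 1, 2, 3, 4, 5, 7, 8, 11, 12}) = 6
G(35) = mex({0, 1, 2, 3, 4, 5, 6, 8, 9, 10, 11}) = 7
G(36) = mex({0, 1, 2, 3, 5, 6, 7, 9, 10}) = 4
G(37) = mex({0, 2, 3, 4, 6, 7, 9, 10, 11, 12}) = 1
G(38) = mex({0, 1, 3, 4, 5, 6, 7, 9, 10, 11, 12}) = 2
G(39) = mex({0, 1, 2, 4, 5, 6, 7, 9, 10, 12, 14}) = 3
G(40) = mex({0, 2, 3, 4, 6, 7, 11, 12, 14}) = 1
G(41) = mex({0, 1, 2, 3, 5, 6, 7, 9, 10, 11, 12}) = 4
G(42) = mex({0, 1, 2, 3, 4, 5, 6, 9, 10}) = 7
G(43) = mex({0, 1, 3, 4, 5, 7, 9, 10, 12, 15}) = 2
G(44) = mex({0, 2, 3, 4, 5, 6, 7, 9, 10, 12, 15}) = 1
G(45) = mex({0, 1, 2, 3, 4, 5, 6, 7, 9, 10, 12, 14}) = 8
Therefore G(45) = 8.

8


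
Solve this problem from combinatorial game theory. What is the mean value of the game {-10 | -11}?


Game = {-10 | -11}, a switch {a | b} with numbers a > b.
Its thermograph has left wall a - t and right wall b + t, which meet at t = (a - b)/2, where both equal (a + b)/2. So the mast (mean value) is at (a + b)/2.
Mean = (-10 + (-11))/2 = -21/2 = -21/2

-21/2


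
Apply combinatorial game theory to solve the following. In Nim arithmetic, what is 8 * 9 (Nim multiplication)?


Nim multiplication is bilinear over XOR: (u XOR v) * w = (u*w) XOR (v*w).
So we split each operand into its bit components and XOR the pairwise Nim products.
8 = 8 (as XOR of powers of 2).
9 = 1 + 8 (as XOR of powers of 2).
Using the standard Nim-product table on single bits:
  2*2 = 3,   2*4 = 8,   2*8 = 12,
  4*4 = 6,   4*8 = 11,  8*8 = 13,
and  1*x = x (identity), k*l = l*k (commutative).
Pairwise Nim products:
  8 * 1 = 8
  8 * 8 = 13
XOR them: 8 XOR 13 = 5.
Result: 8 * 9 = 5 (in Nim).

5


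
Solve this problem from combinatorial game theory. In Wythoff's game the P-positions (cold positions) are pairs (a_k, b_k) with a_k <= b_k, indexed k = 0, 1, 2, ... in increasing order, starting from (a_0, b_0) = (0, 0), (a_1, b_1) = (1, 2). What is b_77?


By Wythoff's theorem, a_k = floor(k * phi) and b_k = floor(k * phi^2) = a_k + k, where phi = (1 + sqrt(5))/2 is the golden ratio.
phi = (1 + sqrt(5))/2 = 1.618034
phi^2 = phi + 1 = 2.618034
k = 77
k * phi^2 = 77 * 2.618034 = 201.588617
b_77 = floor(k * phi^2) = 201 (check: a_77 + k = 124 + 77 = 201)

201


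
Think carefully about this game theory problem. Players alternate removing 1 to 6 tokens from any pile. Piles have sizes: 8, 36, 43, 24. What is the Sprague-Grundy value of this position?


Subtraction set: {1, 2, 3, 4, 5, 6}
For this subtraction set, G(n) = n mod 7 (period = max + 1 = 7).
Pile 1 (size 8): G(8) = 8 mod 7 = 1
Pile 2 (size 36): G(36) = 36 mod 7 = 1
Pile 3 (size 43): G(43) = 43 mod 7 = 1
Pile 4 (size 24): G(24) = 24 mod 7 = 3
Total Grundy value = XOR of all: 1 XOR 1 XOR 1 XOR 3 = 2

2


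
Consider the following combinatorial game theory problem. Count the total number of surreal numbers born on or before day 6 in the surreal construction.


Day 0: {|} = 0 is born. Count = 1.
Day n: the number of surreal numbers born by day n is 2^(n+1) - 1.
By day 0: 2^1 - 1 = 1
By day 1: 2^2 - 1 = 3
By day 2: 2^3 - 1 = 7
By day 3: 2^4 - 1 = 15
By day 4: 2^5 - 1 = 31
By day 5: 2^6 - 1 = 63
By day 6: 2^7 - 1 = 127
By day 6: 127 surreal numbers.

127


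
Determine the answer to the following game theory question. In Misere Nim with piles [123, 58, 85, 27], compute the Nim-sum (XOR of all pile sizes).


We need the XOR (exclusive or) of all pile sizes.
After XOR-ing pile 1 (size 123): 0 XOR 123 = 123
After XOR-ing pile 2 (size 58): 123 XOR 58 = 65
After XOR-ing pile 3 (size 85): 65 XOR 85 = 20
After XOR-ing pile 4 (size 27): 20 XOR 27 = 15
The Nim-value of this position is 15.

15


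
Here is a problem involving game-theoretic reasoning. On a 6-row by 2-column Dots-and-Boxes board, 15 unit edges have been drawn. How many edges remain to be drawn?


Grid: 6 x 2 boxes, i.e. 7 rows and 3 columns of dots.
Horizontal edges: (rows + 1) * cols = 7 * 2 = 14
Vertical edges: rows * (cols + 1) = 6 * 3 = 18
Total edges: 14 + 18 = 32
Edges drawn: 15
Remaining: 32 - 15 = 17

17


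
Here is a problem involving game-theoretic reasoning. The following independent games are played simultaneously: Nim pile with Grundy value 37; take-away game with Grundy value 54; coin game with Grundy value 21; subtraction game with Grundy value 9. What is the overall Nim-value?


By the Sprague-Grundy theorem, the Grundy value of a sum of games is the XOR of individual Grundy values.
Nim pile: Grundy value = 37. Running XOR: 0 XOR 37 = 37
take-away game: Grundy value = 54. Running XOR: 37 XOR 54 = 19
coin game: Grundy value = 21. Running XOR: 19 XOR 21 = 6
subtraction game: Grundy value = 9. Running XOR: 6 XOR 9 = 15
The combined Grundy value is 15.

15


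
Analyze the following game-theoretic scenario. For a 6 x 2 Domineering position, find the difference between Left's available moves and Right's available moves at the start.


Board is 6 x 2 (rows x cols).
Left (vertical) placements: (rows-1) * cols = 5 * 2 = 10
Right (horizontal) placements: rows * (cols-1) = 6 * 1 = 6
Advantage = Left - Right = 10 - 6 = 4

4


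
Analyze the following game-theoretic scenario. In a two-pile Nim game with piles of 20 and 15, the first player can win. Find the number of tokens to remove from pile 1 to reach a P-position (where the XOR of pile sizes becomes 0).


Piles: 20 and 15
Current XOR: 20 XOR 15 = 27 (non-zero, so this is an N-position).
To make the XOR zero, we need to find a move that balances the piles.
For pile 1 (size 20): target = 20 XOR 27 = 15
We reduce pile 1 from 20 to 15.
Tokens removed: 20 - 15 = 5
Verification: 15 XOR 15 = 0

5


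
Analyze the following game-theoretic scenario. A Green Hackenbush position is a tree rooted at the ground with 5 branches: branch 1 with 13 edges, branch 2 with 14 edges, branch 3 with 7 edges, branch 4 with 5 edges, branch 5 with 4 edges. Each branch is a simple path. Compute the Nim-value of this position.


The tree has 5 branches from the ground vertex.
In Green Hackenbush, the Nim-value of a simple path of length k is k.
Branch 1: length 13, Nim-value = 13
Branch 2: length 14, Nim-value = 14
Branch 3: length 7, Nim-value = 7
Branch 4: length 5, Nim-value = 5
Branch 5: length 4, Nim-value = 4
Total Nim-value = XOR of all branch values:
0 XOR 13 = 13
13 XOR 14 = 3
3 XOR 7 = 4
4 XOR 5 = 1
1 XOR 4 = 5
Nim-value of the tree = 5

5


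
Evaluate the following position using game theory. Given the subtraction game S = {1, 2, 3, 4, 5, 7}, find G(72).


The subtraction set is S = {1, 2, 3, 4, 5, 7}.
G(k) = mex{ G(k - s) : s in S, s <= k }. We compute iteratively: G(0) = 0.
G(1) = mex({0}) = 1
G(2) = mex({0, 1}) = 2
G(3) = mex({0, 1, 2}) = 3
G(4) = mex({0, 1, 2, 3}) = 4
G(5) = mex({0, 1, 2, 3, 4}) = 5
G(6) = mex({1, 2, 3, 4, 5}) = 0
G(7) = mex({0, 2, 3, 4, 5}) = 1
G(8) = mex({0, 1, 3, 4, 5}) = 2
G(9) = mex({0, 1, 2, 4, 5}) = 3
G(10) = mex({0, 1, 2, 3, 5}) = 4
G(11) = mex({0, 1, 2, 3, 4}) = 5
G(12) = mex({1, 2, 3, 4, 5}) = 0
Observe that G(6)..G(12) = 0, 1, 2, 3, 4, 5, 0 repeats G(0)..G(6) = 0, 1, 2, 3, 4, 5, 0.
For k >= max(S) = 7, G(k) is determined by the previous 7 values G(k-7)..G(k-1); a window of 7 consecutive values has recurred shifted by 6, so by induction G(k + 6) = G(k) for all k >= 0: the sequence is periodic from the start with period 6.
One period: G(0..5) = 0, 1, 2, 3, 4, 5.
72 mod 6 = 0, so G(72) = G(0) = 0.

0


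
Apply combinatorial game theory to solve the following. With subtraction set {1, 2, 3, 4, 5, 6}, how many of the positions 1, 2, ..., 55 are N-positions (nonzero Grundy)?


Subtraction set S = {1, 2, 3, 4, 5, 6}, so G(n) = n mod 7.
G(n) = 0 when n is a multiple of 7.
Multiples of 7 in [1, 55]: 7
N-positions (nonzero Grundy) = 55 - 7 = 48

48


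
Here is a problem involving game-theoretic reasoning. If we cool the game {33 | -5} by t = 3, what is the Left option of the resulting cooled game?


Original game: {33 | -5} (a switch {a | b} with a > b).
Cooling by t (for t below the temperature (a - b)/2 = 19) taxes each move by t: {a | b} cooled by t is {a - t | b + t}.
Cooling amount: t = 3
Cooled Left option: 33 - 3 = 30
Cooled Right option: -5 + 3 = -2
Cooled game: {30 | -2}
Left option = 30

30


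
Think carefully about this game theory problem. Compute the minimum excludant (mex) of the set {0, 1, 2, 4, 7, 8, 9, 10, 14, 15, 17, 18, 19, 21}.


Set = {0, 1, 2, 4, 7, 8, 9, 10, 14, 15, 17, 18, 19, 21}
0 is in the set.
1 is in the set.
2 is in the set.
3 is NOT in the set. This is the mex.
mex = 3

3


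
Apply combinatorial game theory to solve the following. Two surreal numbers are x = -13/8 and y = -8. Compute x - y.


x = -13/8, y = -8
Converting to common denominator: 8
x = -13/8, y = -64/8
x - y = -13/8 - -8 = 51/8

51/8


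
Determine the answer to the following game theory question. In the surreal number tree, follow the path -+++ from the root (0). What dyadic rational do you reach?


Sign expansion: -+++
Rule: track bounds (lo, hi), initially (-inf, +inf). On '+', the current value becomes lo and we move to the simplest number in (value, hi): value + 1 if hi = +inf, otherwise the midpoint (value + hi)/2. On '-', the current value becomes hi and we move to value - 1 if lo = -inf, otherwise the midpoint (lo + value)/2.
Start at 0.
Step 1: sign = -, move left. Bounds: (-inf, 0). Value = -1
Step 2: sign = +, move right. Bounds: (-1, 0). Value = -1/2
Step 3: sign = +, move right. Bounds: (-1/2, 0). Value = -1/4
Step 4: sign = +, move right. Bounds: (-1/4, 0). Value = -1/8
The surreal number with sign expansion -+++ is -1/8.

-1/8


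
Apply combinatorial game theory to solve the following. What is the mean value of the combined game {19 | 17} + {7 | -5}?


G1 = {19 | 17}, G2 = {7 | -5}
Each is a switch {a | b} with numbers a > b; its mean value is (a + b)/2, and mean value is additive over game sums: m(G1 + G2) = m(G1) + m(G2).
Mean of G1 = (19 + (17))/2 = 36/2 = 18
Mean of G2 = (7 + (-5))/2 = 2/2 = 1
Mean of G1 + G2 = 18 + 1 = 19

19


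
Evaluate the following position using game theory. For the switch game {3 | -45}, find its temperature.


The game is {3 | -45}, a switch {a | b} with numbers a > b.
Cooling {a | b} by t gives {a - t | b + t}, which stops being hot when a - t = b + t, i.e. at t = (a - b)/2. So the temperature of a switch is (a - b)/2.
Temperature = (Left option - Right option) / 2
= (3 - (-45)) / 2
= 48 / 2
= 24

24


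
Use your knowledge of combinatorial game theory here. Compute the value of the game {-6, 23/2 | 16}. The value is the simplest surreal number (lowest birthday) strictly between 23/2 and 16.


Left options: {-6, 23/2}, max = 23/2
Right options: {16}, min = 16
All options are numbers and max(Left) < min(Right), so by the simplicity theorem the value is the simplest (earliest-born) number strictly between 23/2 and 16.
Integers 12 through 15 all lie strictly between 23/2 and 16.
Among integers, the simplest (lowest birthday = smallest |n|; 0 is born on day 0, +-n on day n) is 12.
No non-integer in the interval can be simpler: if x is a non-integer in the interval, then floor(x) or ceil(x) also lies in the interval (the interval contains an integer), and both are proper prefixes of x's sign expansion, i.e. born earlier. So the game value is 12.
Game value = 12

12


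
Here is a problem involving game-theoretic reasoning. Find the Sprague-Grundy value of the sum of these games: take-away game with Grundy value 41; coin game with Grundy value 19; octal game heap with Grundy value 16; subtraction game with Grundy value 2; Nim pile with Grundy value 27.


By the Sprague-Grundy theorem, the Grundy value of a sum of games is the XOR of individual Grundy values.
take-away game: Grundy value = 41. Running XOR: 0 XOR 41 = 41
coin game: Grundy value = 19. Running XOR: 41 XOR 19 = 58
octal game heap: Grundy value = 16. Running XOR: 58 XOR 16 = 42
subtraction game: Grundy value = 2. Running XOR: 42 XOR 2 = 40
Nim pile: Grundy value = 27. Running XOR: 40 XOR 27 = 51
The combined Grundy value is 51.

51


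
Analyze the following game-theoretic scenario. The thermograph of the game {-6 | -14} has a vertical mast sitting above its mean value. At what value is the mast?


Game = {-6 | -14}, a switch {a | b} with numbers a > b.
Its thermograph has left wall a - t and right wall b + t, which meet at t = (a - b)/2, where both equal (a + b)/2. So the mast (mean value) is at (a + b)/2.
Mean = (-6 + (-14))/2 = -20/2 = -10

-10


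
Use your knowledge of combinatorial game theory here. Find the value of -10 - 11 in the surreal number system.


x = -10, y = 11
x - y = -10 - 11 = -21

-21


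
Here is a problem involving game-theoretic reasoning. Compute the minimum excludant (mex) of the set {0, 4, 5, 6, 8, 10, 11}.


Set = {0, 4, 5, 6, 8, 10, 11}
0 is in the set.
1 is NOT in the set. This is the mex.
mex = 1

1


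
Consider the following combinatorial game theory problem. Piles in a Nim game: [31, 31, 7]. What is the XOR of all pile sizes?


We need the XOR (exclusive or) of all pile sizes.
After XOR-ing pile 1 (size 31): 0 XOR 31 = 31
After XOR-ing pile 2 (size 31): 31 XOR 31 = 0
After XOR-ing pile 3 (size 7): 0 XOR 7 = 7
The Nim-value of this position is 7.

7


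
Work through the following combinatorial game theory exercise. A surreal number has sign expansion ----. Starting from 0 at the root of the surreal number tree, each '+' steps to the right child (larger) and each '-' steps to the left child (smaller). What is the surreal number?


Sign expansion: ----
Rule: track bounds (lo, hi), initially (-inf, +inf). On '+', the current value becomes lo and we move to the simplest number in (value, hi): value + 1 if hi = +inf, otherwise the midpoint (value + hi)/2. On '-', the current value becomes hi and we move to value - 1 if lo = -inf, otherwise the midpoint (lo + value)/2.
Start at 0.
Step 1: sign = -, move left. Bounds: (-inf, 0). Value = -1
Step 2: sign = -, move left. Bounds: (-inf, -1). Value = -2
Step 3: sign = -, move left. Bounds: (-inf, -2). Value = -3
Step 4: sign = -, move left. Bounds: (-inf, -3). Value = -4
The surreal number with sign expansion ---- is -4.

-4


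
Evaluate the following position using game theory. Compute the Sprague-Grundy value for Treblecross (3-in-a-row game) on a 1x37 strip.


Treblecross: place X on empty cells; 3-in-a-row wins.
Playing within two cells of an existing X lets the opponent win at once, so sensible play treats the cells i-2..i+2 around each X as dead. The player left with no safe cell loses, so this is a normal-play take-away game on strips of safe cells.
Placing X at cell i (0-indexed) of a strip of k safe cells leaves independent strips of sizes max(0, i-2) and max(0, k-i-3). Hence G(k) = mex{ G(max(0,i-2)) XOR G(max(0,k-i-3)) : 0 <= i < k }, with G(0) = 0.
G(1): splits (0,0):0^0=0 -> mex({0}) = 1
G(2): splits (0,0):0^0=0 -> mex({0}) = 1
G(3): splits (0,0):0^0=0 -> mex({0}) = 1
G(4): splits (0,1):0^1=1 (0,0):0^0=0 -> mex({0, 1}) = 2
G(5): splits (0,2):0^1=1 (0,1):0^1=1 (0,0):0^0=0 -> mex({0, 1}) = 2
G(6) = mex({1}) = 0
G(7) = mex({0, 1, 2}) = 3
G(8) = mex({0, 1, 2}) = 3
G(9) = mex({0, 2}) = 1
G(10) = mex({0, 2, 3}) = 1
G(11) = mex({0, 3}) = 1
G(12) = mex({1, 3}) = 0
G(13) = mex({0, 1, 2, 3}) = 4
G(14) = mex({0, 1, 2}) = 3
G(15) = mex({0, 1, 2}) = 3
G(16) = mex({0, 1, 2, 4}) = 3
G(17) = mex({0, 1, 3, 4}) = 2
G(18) = mex({0, 1, 3, 4}) = 2
G(19) = mex({0, 1, 3, 5}) = 2
G(20) = mex({0, 1, 2, 3, 5}) = 4
G(21) = mex({0, 1, 2, 3, 5}) = 4
G(22) = mex({1, 2, 6}) = 0
G(23) = mex({0, 1, 2, 3, 4, 6}) = 5
G(24) = mex({0, 1, 2, 3, 4}) = 5
G(25) = mex({0, 1, 3, 4, 7}) = 2
G(26) = mex({0, 1, 3, 4, 5, 7}) = 2
G(27) = mex({0, 1, 3, 5}) = 2
G(28) = mex({0, 1, 2, 5}) = 3
G(29) = mex({0, 1, 2, 4, 5, 6}) = 3
G(30) = mex({1, 2, 4, 6}) = 0
G(31) = mex({0, 1, 2, 3, 4, 6}) = 5
G(32) = mex({1, 2, 3, 4, 7}) = 0
G(33) = mex({0, 3, 7}) = 1
G(34) = mex({0, 2, 3, 5, 7}) = 1
G(35) = mex({0, 2, 3, 5, 6}) = 1
G(36) = mex({0, 1, 2, 5, 6}) = 3
G(37) = mex({0, 1, 2, 4, 5, 6}) = 3
Therefore G(37) = 3.

3


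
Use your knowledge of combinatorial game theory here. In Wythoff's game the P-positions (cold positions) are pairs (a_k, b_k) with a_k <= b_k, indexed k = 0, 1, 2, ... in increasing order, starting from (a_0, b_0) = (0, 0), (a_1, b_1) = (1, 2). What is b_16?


By Wythoff's theorem, a_k = floor(k * phi) and b_k = floor(k * phi^2) = a_k + k, where phi = (1 + sqrt(5))/2 is the golden ratio.
phi = (1 + sqrt(5))/2 = 1.618034
phi^2 = phi + 1 = 2.618034
k = 16
k * phi^2 = 16 * 2.618034 = 41.888544
b_16 = floor(k * phi^2) = 41 (check: a_16 + k = 25 + 16 = 41)

41


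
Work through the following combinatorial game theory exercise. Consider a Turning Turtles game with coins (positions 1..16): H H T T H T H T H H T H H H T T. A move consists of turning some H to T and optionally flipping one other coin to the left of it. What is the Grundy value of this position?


Coins: H H T T H T H T H H T H H H T T
Key fact: a single head at position k behaves exactly like a Nim heap of size k (turning it to T and optionally flipping a coin at j < k corresponds to moving the heap from k to j, or to 0), and heads combine as a disjunctive sum (two heads at the same place would cancel, matching j XOR j = 0). So the Nim-value is the XOR of the 1-indexed positions of the heads.
Face-up positions (1-indexed): [1, 2, 5, 7, 9, 10, 12, 13, 14]
XOR 0 with 1: 0 XOR 1 = 1
XOR 1 with 2: 1 XOR 2 = 3
XOR 3 with 5: 3 XOR 5 = 6
XOR 6 with 7: 6 XOR 7 = 1
XOR 1 with 9: 1 XOR 9 = 8
XOR 8 with 10: 8 XOR 10 = 2
XOR 2 with 12: 2 XOR 12 = 14
XOR 14 with 13: 14 XOR 13 = 3
XOR 3 with 14: 3 XOR 14 = 13
Nim-value = 13

13


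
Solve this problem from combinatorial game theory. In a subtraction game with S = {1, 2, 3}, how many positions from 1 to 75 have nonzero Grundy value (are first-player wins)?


Subtraction set S = {1, 2, 3}, so G(n) = n mod 4.
G(n) = 0 when n is a multiple of 4.
Multiples of 4 in [1, 75]: 18
N-positions (nonzero Grundy) = 75 - 18 = 57

57


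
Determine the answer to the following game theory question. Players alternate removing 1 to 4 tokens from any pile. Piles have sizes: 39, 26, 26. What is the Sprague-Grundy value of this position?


Subtraction set: {1, 2, 3, 4}
For this subtraction set, G(n) = n mod 5 (period = max + 1 = 5).
Pile 1 (size 39): G(39) = 39 mod 5 = 4
Pile 2 (size 26): G(26) = 26 mod 5 = 1
Pile 3 (size 26): G(26) = 26 mod 5 = 1
Total Grundy value = XOR of all: 4 XOR 1 XOR 1 = 4

4


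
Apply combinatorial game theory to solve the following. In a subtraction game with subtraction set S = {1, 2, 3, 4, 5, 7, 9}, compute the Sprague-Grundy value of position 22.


The subtraction set is S = {1, 2, 3, 4, 5, 7, 9}.
G(k) = mex{ G(k - s) : s in S, s <= k }. We compute iteratively: G(0) = 0.
G(1) = mex({0}) = 1
G(2) = mex({0, 1}) = 2
G(3) = mex({0, 1, 2}) = 3
G(4) = mex({0, 1, 2, 3}) = 4
G(5) = mex({0, 1, 2, 3, 4}) = 5
G(6) = mex({1, 2, 3, 4, 5}) = 0
G(7) = mex({0, 2, 3, 4, 5}) = 1
G(8) = mex({0, 1, 3, 4, 5}) = 2
G(9) = mex({0, 1, 2, 4, 5}) = 3
G(10) = mex({0, 1, 2, 3, 5}) = 4
G(11) = mex({0, 1, 2, 3, 4}) = 5
G(12) = mex({1, 2, 3, 4, 5}) = 0
G(13) = mex({0, 2, 3, 4, 5}) = 1
G(14) = mex({0, 1, 3, 4, 5}) = 2
Observe that G(6)..G(14) = 0, 1, 2, 3, 4, 5, 0, 1, 2 repeats G(0)..G(8) = 0, 1, 2, 3, 4, 5, 0, 1, 2.
For k >= max(S) = 9, G(k) is determined by the previous 9 values G(k-9)..G(k-1); a window of 9 consecutive values has recurred shifted by 6, so by induction G(k + 6) = G(k) for all k >= 0: the sequence is periodic from the start with period 6.
One period: G(0..5) = 0, 1, 2, 3, 4, 5.
22 mod 6 = 4, so G(22) = G(4) = 4.

4


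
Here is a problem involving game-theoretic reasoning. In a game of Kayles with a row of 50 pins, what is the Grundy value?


Kayles: a move removes 1 or 2 adjacent pins from a contiguous row.
Removing pins from a row of k leaves two independent rows (a, b) with a + b = k - 1 (one pin) or a + b = k - 2 (two pins); an end removal gives a = 0.
By Sprague-Grundy, G(k) = mex{ G(a) XOR G(b) } over all these splits. G(0) = 0.
G(1): splits (0,0):0^0=0 -> mex({0}) = 1
G(2): splits (0,1):0^1=1 (0,0):0^0=0 -> mex({0, 1}) = 2
G(3): splits (0,2):0^2=2 (1,1):1^1=0 (0,1):0^1=1 -> mex({0, 1, 2}) = 3
G(4): splits (0,3):0^3=3 (1,2):1^2=3 (0,2):0^2=2 (1,1):1^1=0 -> mex({0, 2, 3}) = 1
G(5): splits (0,4):0^1=1 (1,3):1^3=2 (2,2):2^2=0 (0,3):0^3=3 (1,2):1^2=3 -> mex({0, 1, 2, 3}) = 4
G(6) = mex({0, 1, 2, 4}) = 3
G(7) = mex({0, 1, 3, 4, 5}) = 2
G(8) = mex({0, 2, 3, 5, 6}) = 1
G(9) = mex({0, 1, 2, 3, 6, 7}) = 4
G(10) = mex({0, 1, 3, 4, 5, 7}) = 2
G(11) = mex({0, 1, 2, 3, 4, 5}) = 6
G(12) = mex({0, 1, 2, 3, 5, 6, 7}) = 4
G(13) = mex({0, 2, 3, 4, 6, 7}) = 1
G(14) = mex({0, 1, 4, 5, 6, 7}) = 2
G(15) = mex({0, 1, 2, 3, 4, 5, 6}) = 7
G(16) = mex({0, 2, 3, 5, 6, 7}) = 1
G(17) = mex({0, 1, 2, 3, 5, 6, 7}) = 4
G(18) = mex({0, 1, 2, 4, 5, 6}) = 3
G(19) = mex({0, 1, 3, 4, 5, 7}) = 2
G(20) = mex({0, 2, 3, 4, 5, 6, 7}) = 1
G(21) = mex({0, 1, 2, 3, 5, 6, 7}) = 4
G(22) = mex({0, 1, 2, 3, 4, 5, 7}) = 6
G(23) = mex({0, 1, 2, 3, 4, 5, 6}) = 7
G(24) = mex({0, 1, 2, 3, 5, 6, 7}) = 4
G(25) = mex({0, 2, 3, 4, 6, 7}) = 1
G(26) = mex({0, 1, 3, 4, 5, 6, 7}) = 2
G(27) = mex({0, 1, 2, 3, 4, 5, 6, 7}) = 8
G(28) = mex({0, 1, 2, 3, 4, 6, 7, 8}) = 5
G(29) = mex({0, 1, 2, 3, 5, 6, 7, 8, 9}) = 4
G(30) = mex({0, 1, 2, 3, 4, 5, 6, 9, 10}) = 7
G(31) = mex({0, 1, 3, 4, 5, 7, 10, 11}) = 2
G(32) = mex({0, 2, 3, 4, 5, 6, 7, 9, 11}) = 1
G(33) = mex({0, 1, 2, 3, 4, 5, 6, 7, 9, 12}) = 8
G(34) = mex({0, 1, 2, 3, 4, 5, 7, 8, 11, 12}) = 6
G(35) = mex({0, 1, 2, 3, 4, 5, 6, 8, 9, 10, 11}) = 7
G(36) = mex({0, 1, 2, 3, 5, 6, 7, 9, 10}) = 4
G(37) = mex({0, 2, 3, 4, 6, 7, 9, 10, 11, 12}) = 1
G(38) = mex({0, 1, 3, 4, 5, 6, 7, 9, 10, 11, 12}) = 2
G(39) = mex({0, 1, 2, 4, 5, 6, 7, 9, 10, 12, 14}) = 3
G(40) = mex({0, 2, 3, 4, 6, 7, 11, 12, 14}) = 1
G(41) = mex({0, 1, 2, 3, 5, 6, 7, 9, 10, 11, 12}) = 4
G(42) = mex({0, 1, 2, 3, 4, 5, 6, 9, 10}) = 7
G(43) = mex({0, 1, 3, 4, 5, 7, 9, 10, 12, 15}) = 2
G(44) = mex({0, 2, 3, 4, 5, 6, 7, 9, 10, 12, 15}) = 1
G(45) = mex({0, 1, 2, 3, 4, 5, 6, 7, 9, 10, 12, 14}) = 8
G(46) = mex({0, 1, 3, 4, 5, 7, 8, 11, 12, 14}) = 2
G(47) = mex({0, 1, 2, 3, 4, 5, 6, 8, 9, 10, 11, 12}) = 7
G(48) = mex({0, 1, 2, 3, 5, 6, 7, 9, 10}) = 4
G(49) = mex({0, 2, 3, 4, 6, 7, 9, 10, 11, 12, 15}) = 1
G(50) = mex({0, 1, 4, 5, 6, 7, 9, 11, 12, 14, 15}) = 2
Therefore G(50) = 2.

2
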